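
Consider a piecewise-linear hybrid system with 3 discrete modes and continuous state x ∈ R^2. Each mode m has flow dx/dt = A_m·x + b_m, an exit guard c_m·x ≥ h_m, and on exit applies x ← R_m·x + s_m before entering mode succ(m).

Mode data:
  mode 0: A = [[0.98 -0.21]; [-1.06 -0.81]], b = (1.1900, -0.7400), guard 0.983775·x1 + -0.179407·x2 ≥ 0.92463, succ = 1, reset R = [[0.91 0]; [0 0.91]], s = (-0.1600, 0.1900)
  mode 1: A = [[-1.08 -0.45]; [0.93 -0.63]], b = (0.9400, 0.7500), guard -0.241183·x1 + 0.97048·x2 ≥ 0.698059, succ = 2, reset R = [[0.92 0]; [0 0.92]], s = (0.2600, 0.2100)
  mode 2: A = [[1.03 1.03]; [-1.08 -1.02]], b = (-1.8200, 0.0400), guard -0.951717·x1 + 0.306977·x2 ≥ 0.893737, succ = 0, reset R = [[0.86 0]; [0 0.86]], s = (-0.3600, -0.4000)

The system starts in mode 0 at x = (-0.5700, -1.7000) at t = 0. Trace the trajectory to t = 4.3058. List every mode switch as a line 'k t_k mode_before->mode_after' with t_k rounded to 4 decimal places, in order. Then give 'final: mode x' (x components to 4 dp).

1 0.8637 0->1
2 2.2649 1->2
3 3.7377 2->0
final: 0 -1.0335 0.0203

Mode 0: guard c·x = 0.9246 hit at Δt = 0.8637 (t = 0.8637), x⁻ = (0.6957, -1.3392) → reset → x⁺ = (0.4730, -1.0287), jump to mode 1
Mode 1: guard c·x = 0.6981 hit at Δt = 1.4012 (t = 2.2649), x⁻ = (0.6904, 0.8909) → reset → x⁺ = (0.8951, 1.0296), jump to mode 2
Mode 2: guard c·x = 0.8937 hit at Δt = 1.4728 (t = 3.7377), x⁻ = (-0.8852, 0.1670) → reset → x⁺ = (-1.1213, -0.2563), jump to mode 0
Mode 0: flow for 0.5681 to horizon, guard not reached → x = (-1.0335, 0.0203)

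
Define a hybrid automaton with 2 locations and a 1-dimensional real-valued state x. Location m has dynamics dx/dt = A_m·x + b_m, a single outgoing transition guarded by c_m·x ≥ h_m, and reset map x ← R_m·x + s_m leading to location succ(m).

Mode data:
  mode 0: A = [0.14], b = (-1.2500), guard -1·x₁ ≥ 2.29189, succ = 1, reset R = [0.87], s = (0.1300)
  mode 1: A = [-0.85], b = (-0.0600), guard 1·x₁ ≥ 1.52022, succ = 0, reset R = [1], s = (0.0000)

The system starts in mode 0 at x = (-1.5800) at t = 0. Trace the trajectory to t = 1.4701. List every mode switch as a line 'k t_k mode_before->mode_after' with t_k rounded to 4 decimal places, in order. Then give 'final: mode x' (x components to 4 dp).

1 0.4682 0->1
final: 1 -0.8359

Mode 0: guard c·x = 2.2919 hit at Δt = 0.4682 (t = 0.4682), x⁻ = (-2.2919) → reset → x⁺ = (-1.8639), jump to mode 1
Mode 1: flow for 1.0019 to horizon, guard not reached → x = (-0.8359)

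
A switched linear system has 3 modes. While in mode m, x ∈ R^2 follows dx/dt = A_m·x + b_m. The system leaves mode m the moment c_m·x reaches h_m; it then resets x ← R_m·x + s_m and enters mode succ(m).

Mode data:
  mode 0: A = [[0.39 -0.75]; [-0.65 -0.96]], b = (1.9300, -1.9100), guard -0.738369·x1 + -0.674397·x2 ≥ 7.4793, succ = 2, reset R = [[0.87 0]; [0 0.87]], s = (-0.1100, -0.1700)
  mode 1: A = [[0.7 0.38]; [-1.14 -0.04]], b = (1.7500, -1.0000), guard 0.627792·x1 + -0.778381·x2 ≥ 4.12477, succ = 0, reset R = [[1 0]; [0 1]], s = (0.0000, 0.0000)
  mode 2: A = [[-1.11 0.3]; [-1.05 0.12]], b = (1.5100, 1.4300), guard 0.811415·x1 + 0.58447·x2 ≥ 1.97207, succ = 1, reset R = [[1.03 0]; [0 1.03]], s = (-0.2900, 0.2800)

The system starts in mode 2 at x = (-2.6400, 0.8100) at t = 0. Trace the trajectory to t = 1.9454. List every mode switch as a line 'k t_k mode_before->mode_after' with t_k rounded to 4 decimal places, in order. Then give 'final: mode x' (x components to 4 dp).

1 0.8327 2->1
final: 1 4.2039 -0.0602

Mode 2: guard c·x = 1.9721 hit at Δt = 0.8327 (t = 0.8327), x⁻ = (0.1547, 3.1594) → reset → x⁺ = (-0.1307, 3.5342), jump to mode 1
Mode 1: flow for 1.1127 to horizon, guard not reached → x = (4.2039, -0.0602)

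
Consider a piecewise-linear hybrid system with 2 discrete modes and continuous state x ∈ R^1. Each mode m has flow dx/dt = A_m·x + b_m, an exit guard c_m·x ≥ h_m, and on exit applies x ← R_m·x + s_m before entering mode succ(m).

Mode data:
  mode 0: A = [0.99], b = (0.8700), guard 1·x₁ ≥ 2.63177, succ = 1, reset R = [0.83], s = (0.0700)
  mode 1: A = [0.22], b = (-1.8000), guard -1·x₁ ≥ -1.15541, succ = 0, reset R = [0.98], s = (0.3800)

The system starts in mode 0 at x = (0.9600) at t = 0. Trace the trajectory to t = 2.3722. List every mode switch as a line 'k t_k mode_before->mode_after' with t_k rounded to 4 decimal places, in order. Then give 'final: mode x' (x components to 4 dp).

Mode 0: guard c·x = 2.6318 hit at Δt = 0.6532 (t = 0.6532), x⁻ = (2.6318) → reset → x⁺ = (2.2544), jump to mode 1
Mode 1: guard c·x = -1.1554 hit at Δt = 0.7731 (t = 1.4263), x⁻ = (1.1554) → reset → x⁺ = (1.5123), jump to mode 0
Mode 0: guard c·x = 2.6318 hit at Δt = 0.3879 (t = 1.8142), x⁻ = (2.6318) → reset → x⁺ = (2.2544), jump to mode 1
Mode 1: flow for 0.5580 to horizon, guard not reached → x = (1.4802)

1 0.6532 0->1
2 1.4263 1->0
3 1.8142 0->1
final: 1 1.4802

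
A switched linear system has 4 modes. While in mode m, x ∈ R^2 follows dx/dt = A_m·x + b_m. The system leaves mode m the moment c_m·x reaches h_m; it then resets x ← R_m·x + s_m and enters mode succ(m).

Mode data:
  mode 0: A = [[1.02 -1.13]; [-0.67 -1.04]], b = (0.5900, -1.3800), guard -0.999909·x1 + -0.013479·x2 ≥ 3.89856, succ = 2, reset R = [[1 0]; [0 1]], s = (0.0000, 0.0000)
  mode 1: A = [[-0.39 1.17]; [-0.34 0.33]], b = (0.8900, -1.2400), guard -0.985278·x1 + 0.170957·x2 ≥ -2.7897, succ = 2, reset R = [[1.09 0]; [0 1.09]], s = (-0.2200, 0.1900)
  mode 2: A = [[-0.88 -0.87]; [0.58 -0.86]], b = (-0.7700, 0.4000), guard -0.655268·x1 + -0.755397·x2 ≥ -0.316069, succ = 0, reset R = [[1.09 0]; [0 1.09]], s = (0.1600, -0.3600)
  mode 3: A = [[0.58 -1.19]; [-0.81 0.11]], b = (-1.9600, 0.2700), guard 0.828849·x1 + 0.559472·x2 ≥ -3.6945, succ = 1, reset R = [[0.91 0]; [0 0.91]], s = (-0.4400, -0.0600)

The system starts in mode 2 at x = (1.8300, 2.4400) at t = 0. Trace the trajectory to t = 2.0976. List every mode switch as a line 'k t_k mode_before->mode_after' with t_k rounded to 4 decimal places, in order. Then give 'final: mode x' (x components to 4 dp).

1 1.0898 2->0
final: 0 -2.2641 0.1563

Mode 2: guard c·x = -0.3161 hit at Δt = 1.0898 (t = 1.0898), x⁻ = (-0.9163, 1.2133) → reset → x⁺ = (-0.8388, 0.9625), jump to mode 0
Mode 0: flow for 1.0078 to horizon, guard not reached → x = (-2.2641, 0.1563)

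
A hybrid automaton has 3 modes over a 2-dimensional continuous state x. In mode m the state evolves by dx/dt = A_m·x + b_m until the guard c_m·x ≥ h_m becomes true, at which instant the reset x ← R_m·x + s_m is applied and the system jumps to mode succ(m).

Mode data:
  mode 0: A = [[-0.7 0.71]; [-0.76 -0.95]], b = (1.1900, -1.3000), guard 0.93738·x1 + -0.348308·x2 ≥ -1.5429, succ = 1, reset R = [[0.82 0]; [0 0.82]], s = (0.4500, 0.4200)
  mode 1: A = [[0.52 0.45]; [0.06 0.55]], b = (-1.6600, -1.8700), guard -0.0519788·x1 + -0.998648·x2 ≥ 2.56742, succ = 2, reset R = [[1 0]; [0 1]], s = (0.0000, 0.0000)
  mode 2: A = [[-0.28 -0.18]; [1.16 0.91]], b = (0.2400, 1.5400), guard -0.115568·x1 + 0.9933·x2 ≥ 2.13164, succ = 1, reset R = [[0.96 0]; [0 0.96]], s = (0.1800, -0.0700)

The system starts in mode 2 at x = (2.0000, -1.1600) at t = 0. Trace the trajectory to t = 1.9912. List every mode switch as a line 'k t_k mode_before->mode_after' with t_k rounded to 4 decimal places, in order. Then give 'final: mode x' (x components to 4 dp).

Mode 2: guard c·x = 2.1316 hit at Δt = 0.8582 (t = 0.8582), x⁻ = (1.6927, 2.3430) → reset → x⁺ = (1.8050, 2.1792), jump to mode 1
Mode 1: flow for 1.1330 to horizon, guard not reached → x = (1.9610, 1.3031)

1 0.8582 2->1
final: 1 1.9610 1.3031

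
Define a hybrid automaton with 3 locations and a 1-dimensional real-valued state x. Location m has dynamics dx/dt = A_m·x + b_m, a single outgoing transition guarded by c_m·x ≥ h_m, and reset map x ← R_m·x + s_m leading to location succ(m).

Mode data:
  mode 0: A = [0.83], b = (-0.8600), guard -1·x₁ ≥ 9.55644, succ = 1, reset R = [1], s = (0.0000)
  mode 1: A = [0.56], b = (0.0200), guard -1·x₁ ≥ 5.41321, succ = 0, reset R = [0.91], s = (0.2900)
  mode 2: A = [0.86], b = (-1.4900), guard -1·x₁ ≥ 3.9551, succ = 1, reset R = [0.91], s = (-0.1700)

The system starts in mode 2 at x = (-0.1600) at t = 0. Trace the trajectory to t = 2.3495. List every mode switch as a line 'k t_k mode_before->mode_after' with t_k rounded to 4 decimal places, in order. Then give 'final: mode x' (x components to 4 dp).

1 1.2795 2->1
2 1.9311 1->0
final: 0 -6.9911

Mode 2: guard c·x = 3.9551 hit at Δt = 1.2795 (t = 1.2795), x⁻ = (-3.9551) → reset → x⁺ = (-3.7691), jump to mode 1
Mode 1: guard c·x = 5.4132 hit at Δt = 0.6516 (t = 1.9311), x⁻ = (-5.4132) → reset → x⁺ = (-4.6360), jump to mode 0
Mode 0: flow for 0.4184 to horizon, guard not reached → x = (-6.9911)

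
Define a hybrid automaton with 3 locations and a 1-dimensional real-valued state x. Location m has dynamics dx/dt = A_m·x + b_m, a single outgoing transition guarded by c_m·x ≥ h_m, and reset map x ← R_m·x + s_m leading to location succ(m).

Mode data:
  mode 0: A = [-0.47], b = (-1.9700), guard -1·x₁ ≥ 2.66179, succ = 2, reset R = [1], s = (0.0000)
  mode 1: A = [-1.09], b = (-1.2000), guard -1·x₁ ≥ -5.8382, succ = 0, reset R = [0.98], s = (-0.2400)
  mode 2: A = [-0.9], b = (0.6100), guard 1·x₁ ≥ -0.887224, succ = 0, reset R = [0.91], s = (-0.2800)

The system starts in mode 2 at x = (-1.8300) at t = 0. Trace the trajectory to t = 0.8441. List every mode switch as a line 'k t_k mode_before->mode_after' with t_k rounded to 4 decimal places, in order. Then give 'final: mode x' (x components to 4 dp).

1 0.5239 2->0
final: 0 -1.5211

Mode 2: guard c·x = -0.8872 hit at Δt = 0.5239 (t = 0.5239), x⁻ = (-0.8872) → reset → x⁺ = (-1.0874), jump to mode 0
Mode 0: flow for 0.3202 to horizon, guard not reached → x = (-1.5211)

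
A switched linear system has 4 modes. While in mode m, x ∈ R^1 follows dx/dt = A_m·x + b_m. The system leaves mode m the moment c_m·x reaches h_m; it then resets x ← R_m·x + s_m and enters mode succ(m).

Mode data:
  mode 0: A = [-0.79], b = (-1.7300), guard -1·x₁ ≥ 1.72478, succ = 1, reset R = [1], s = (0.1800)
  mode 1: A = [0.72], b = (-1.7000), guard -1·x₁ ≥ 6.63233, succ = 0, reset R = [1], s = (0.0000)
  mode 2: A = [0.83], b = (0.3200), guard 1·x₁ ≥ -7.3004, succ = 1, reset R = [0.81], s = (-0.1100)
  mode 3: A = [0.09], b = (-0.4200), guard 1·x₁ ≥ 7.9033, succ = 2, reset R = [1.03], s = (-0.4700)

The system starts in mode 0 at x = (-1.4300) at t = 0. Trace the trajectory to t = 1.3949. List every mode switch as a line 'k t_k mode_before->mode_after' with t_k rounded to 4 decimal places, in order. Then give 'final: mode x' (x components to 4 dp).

Mode 0: guard c·x = 1.7248 hit at Δt = 0.6214 (t = 0.6214), x⁻ = (-1.7248) → reset → x⁺ = (-1.5448), jump to mode 1
Mode 1: flow for 0.7735 to horizon, guard not reached → x = (-4.4557)

1 0.6214 0->1
final: 1 -4.4557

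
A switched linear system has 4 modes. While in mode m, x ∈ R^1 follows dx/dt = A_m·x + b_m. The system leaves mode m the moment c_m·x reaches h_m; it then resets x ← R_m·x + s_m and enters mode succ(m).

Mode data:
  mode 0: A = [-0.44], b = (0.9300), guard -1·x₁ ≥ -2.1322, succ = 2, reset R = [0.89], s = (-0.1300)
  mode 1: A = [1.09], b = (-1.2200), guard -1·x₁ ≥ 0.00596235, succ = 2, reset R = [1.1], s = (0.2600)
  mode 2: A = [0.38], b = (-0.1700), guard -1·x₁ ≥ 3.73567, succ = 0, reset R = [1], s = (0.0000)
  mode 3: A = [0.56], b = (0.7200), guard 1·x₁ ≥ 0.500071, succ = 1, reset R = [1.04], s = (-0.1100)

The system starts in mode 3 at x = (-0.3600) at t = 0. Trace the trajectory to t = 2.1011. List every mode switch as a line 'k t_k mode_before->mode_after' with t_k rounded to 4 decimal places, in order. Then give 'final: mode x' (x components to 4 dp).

Mode 3: guard c·x = 0.5001 hit at Δt = 1.1733 (t = 1.1733), x⁻ = (0.5001) → reset → x⁺ = (0.4101), jump to mode 1
Mode 1: guard c·x = 0.0060 hit at Δt = 0.4235 (t = 1.5968), x⁻ = (-0.0060) → reset → x⁺ = (0.2534), jump to mode 2
Mode 2: flow for 0.5043 to horizon, guard not reached → x = (0.2125)

1 1.1733 3->1
2 1.5968 1->2
final: 2 0.2125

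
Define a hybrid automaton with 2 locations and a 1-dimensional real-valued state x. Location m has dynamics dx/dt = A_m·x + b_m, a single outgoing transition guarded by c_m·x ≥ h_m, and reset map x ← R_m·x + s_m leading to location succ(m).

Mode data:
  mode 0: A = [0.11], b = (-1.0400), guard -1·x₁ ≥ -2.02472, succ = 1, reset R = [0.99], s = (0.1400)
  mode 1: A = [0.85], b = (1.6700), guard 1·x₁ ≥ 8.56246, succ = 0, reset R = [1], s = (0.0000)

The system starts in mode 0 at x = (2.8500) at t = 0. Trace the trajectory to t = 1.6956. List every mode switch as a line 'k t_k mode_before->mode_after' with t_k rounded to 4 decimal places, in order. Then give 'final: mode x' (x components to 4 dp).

1 1.0704 0->1
final: 1 5.0264

Mode 0: guard c·x = -2.0247 hit at Δt = 1.0704 (t = 1.0704), x⁻ = (2.0247) → reset → x⁺ = (2.1445), jump to mode 1
Mode 1: flow for 0.6252 to horizon, guard not reached → x = (5.0264)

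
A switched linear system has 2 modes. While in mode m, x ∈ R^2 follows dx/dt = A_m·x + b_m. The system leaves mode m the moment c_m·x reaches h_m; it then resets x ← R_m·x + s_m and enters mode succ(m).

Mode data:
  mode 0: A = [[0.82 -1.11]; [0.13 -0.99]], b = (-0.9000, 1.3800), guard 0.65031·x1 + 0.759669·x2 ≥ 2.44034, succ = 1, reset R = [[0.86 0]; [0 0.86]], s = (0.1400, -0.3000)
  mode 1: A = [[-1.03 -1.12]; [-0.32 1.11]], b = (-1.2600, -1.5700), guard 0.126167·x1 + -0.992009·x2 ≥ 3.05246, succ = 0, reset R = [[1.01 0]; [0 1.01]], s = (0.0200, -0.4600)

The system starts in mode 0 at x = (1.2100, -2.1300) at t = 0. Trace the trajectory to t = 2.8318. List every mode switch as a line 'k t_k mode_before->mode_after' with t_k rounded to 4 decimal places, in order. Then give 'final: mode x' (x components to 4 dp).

1 1.1862 0->1
2 2.0872 1->0
final: 0 3.8601 -0.7082

Mode 0: guard c·x = 2.4403 hit at Δt = 1.1862 (t = 1.1862), x⁻ = (3.1332, 0.5302) → reset → x⁺ = (2.8345, 0.1560), jump to mode 1
Mode 1: guard c·x = 3.0525 hit at Δt = 0.9010 (t = 2.0872), x⁻ = (1.2987, -2.9119) → reset → x⁺ = (1.3317, -3.4010), jump to mode 0
Mode 0: flow for 0.7446 to horizon, guard not reached → x = (3.8601, -0.7082)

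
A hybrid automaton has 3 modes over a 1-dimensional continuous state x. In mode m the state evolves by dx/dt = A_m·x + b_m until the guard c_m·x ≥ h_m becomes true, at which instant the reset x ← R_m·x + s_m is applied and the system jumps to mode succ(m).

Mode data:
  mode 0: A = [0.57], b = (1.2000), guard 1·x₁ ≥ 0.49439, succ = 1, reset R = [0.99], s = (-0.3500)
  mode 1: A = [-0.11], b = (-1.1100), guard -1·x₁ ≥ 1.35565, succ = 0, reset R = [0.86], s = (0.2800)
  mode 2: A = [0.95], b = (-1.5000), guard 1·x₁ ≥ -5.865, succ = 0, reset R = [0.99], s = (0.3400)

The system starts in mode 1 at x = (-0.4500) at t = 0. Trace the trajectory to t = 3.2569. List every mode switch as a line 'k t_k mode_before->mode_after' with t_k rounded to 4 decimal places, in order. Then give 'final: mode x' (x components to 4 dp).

1 0.8968 1->0
2 2.2249 0->1
final: 1 -0.9584

Mode 1: guard c·x = 1.3557 hit at Δt = 0.8968 (t = 0.8968), x⁻ = (-1.3557) → reset → x⁺ = (-0.8859), jump to mode 0
Mode 0: guard c·x = 0.4944 hit at Δt = 1.3281 (t = 2.2249), x⁻ = (0.4944) → reset → x⁺ = (0.1394), jump to mode 1
Mode 1: flow for 1.0320 to horizon, guard not reached → x = (-0.9584)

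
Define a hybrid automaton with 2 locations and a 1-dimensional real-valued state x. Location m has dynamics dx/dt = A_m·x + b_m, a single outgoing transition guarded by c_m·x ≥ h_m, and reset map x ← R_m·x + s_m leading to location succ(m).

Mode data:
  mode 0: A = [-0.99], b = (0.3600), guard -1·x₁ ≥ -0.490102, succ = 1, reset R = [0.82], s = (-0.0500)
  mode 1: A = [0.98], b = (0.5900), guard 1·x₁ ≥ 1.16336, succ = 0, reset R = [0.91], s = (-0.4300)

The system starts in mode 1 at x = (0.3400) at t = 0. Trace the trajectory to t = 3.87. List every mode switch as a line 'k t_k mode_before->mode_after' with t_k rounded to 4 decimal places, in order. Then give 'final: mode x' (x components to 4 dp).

1 0.6409 1->0
2 1.3882 0->1
3 2.0163 1->0
4 2.7636 0->1
5 3.3917 1->0
final: 0 0.5287

Mode 1: guard c·x = 1.1634 hit at Δt = 0.6409 (t = 0.6409), x⁻ = (1.1634) → reset → x⁺ = (0.6287), jump to mode 0
Mode 0: guard c·x = -0.4901 hit at Δt = 0.7473 (t = 1.3882), x⁻ = (0.4901) → reset → x⁺ = (0.3519), jump to mode 1
Mode 1: guard c·x = 1.1634 hit at Δt = 0.6281 (t = 2.0163), x⁻ = (1.1634) → reset → x⁺ = (0.6287), jump to mode 0
Mode 0: guard c·x = -0.4901 hit at Δt = 0.7473 (t = 2.7636), x⁻ = (0.4901) → reset → x⁺ = (0.3519), jump to mode 1
Mode 1: guard c·x = 1.1634 hit at Δt = 0.6281 (t = 3.3917), x⁻ = (1.1634) → reset → x⁺ = (0.6287), jump to mode 0
Mode 0: flow for 0.4783 to horizon, guard not reached → x = (0.5287)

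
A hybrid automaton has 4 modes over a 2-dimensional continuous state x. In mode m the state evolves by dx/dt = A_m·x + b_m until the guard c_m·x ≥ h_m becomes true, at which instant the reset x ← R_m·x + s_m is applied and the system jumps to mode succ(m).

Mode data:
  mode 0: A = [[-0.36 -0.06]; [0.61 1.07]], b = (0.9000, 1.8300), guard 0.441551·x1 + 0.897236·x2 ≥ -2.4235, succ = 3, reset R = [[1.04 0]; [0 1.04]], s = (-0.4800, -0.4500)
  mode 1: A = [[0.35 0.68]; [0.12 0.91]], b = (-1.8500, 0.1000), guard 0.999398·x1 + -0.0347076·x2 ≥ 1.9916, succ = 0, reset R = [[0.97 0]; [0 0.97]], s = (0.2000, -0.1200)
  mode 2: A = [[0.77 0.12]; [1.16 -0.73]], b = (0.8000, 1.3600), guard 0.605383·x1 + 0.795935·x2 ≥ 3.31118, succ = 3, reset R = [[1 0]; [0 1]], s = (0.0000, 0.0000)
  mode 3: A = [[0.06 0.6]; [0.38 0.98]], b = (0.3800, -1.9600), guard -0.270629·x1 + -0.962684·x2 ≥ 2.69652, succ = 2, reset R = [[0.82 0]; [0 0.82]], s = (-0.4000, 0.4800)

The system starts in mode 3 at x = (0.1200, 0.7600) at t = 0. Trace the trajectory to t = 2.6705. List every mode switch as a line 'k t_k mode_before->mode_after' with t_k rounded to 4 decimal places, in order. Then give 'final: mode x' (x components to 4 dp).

Mode 3: guard c·x = 2.6965 hit at Δt = 1.4868 (t = 1.4868), x⁻ = (0.1597, -2.8459) → reset → x⁺ = (-0.2690, -1.8537), jump to mode 2
Mode 2: flow for 1.1837 to horizon, guard not reached → x = (0.6885, 0.4616)

1 1.4868 3->2
final: 2 0.6885 0.4616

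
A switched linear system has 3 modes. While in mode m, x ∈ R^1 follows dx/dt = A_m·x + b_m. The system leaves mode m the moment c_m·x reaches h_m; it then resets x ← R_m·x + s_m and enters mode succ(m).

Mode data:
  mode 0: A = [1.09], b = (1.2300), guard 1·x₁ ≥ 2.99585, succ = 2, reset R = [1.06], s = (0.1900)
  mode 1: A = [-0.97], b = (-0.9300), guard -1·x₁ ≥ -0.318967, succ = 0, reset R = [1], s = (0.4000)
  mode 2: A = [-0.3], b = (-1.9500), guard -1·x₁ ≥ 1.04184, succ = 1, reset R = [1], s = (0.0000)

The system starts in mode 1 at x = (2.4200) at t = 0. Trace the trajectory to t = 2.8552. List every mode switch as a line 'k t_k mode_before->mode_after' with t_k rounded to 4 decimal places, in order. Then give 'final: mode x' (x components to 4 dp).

Mode 1: guard c·x = -0.3190 hit at Δt = 1.0025 (t = 1.0025), x⁻ = (0.3190) → reset → x⁺ = (0.7190), jump to mode 0
Mode 0: guard c·x = 2.9958 hit at Δt = 0.7368 (t = 1.7393), x⁻ = (2.9958) → reset → x⁺ = (3.3656), jump to mode 2
Mode 2: flow for 1.1159 to horizon, guard not reached → x = (0.5589)

1 1.0025 1->0
2 1.7393 0->2
final: 2 0.5589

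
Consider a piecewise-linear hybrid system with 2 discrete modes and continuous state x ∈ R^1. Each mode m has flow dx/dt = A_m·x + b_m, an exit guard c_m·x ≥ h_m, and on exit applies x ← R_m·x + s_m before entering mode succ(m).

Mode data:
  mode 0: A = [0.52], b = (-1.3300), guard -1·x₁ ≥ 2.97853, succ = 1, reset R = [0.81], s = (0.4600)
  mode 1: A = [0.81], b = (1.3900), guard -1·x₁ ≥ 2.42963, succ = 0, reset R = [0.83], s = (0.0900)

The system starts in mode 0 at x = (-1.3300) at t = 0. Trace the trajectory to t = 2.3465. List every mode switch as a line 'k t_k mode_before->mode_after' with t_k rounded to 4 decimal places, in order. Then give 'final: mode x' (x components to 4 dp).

1 0.6798 0->1
2 2.0429 1->0
final: 0 -2.6935

Mode 0: guard c·x = 2.9785 hit at Δt = 0.6798 (t = 0.6798), x⁻ = (-2.9785) → reset → x⁺ = (-1.9526), jump to mode 1
Mode 1: guard c·x = 2.4296 hit at Δt = 1.3631 (t = 2.0429), x⁻ = (-2.4296) → reset → x⁺ = (-1.9266), jump to mode 0
Mode 0: flow for 0.3036 to horizon, guard not reached → x = (-2.6935)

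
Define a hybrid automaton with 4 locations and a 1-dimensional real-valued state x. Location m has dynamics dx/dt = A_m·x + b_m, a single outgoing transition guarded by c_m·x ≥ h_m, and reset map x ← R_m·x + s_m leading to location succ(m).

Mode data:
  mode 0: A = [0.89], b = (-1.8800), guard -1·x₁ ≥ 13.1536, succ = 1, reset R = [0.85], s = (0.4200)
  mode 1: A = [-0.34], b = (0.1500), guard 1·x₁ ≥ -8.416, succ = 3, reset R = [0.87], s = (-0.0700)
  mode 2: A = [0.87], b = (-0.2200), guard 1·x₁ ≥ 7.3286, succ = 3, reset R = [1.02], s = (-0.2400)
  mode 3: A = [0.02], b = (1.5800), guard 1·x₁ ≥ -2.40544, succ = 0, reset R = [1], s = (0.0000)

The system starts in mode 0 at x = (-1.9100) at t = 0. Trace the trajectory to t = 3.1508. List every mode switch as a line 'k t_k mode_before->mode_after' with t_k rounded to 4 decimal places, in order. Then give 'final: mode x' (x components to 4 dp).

Mode 0: guard c·x = 13.1536 hit at Δt = 1.4986 (t = 1.4986), x⁻ = (-13.1536) → reset → x⁺ = (-10.7606), jump to mode 1
Mode 1: guard c·x = -8.4160 hit at Δt = 0.6907 (t = 2.1893), x⁻ = (-8.4160) → reset → x⁺ = (-7.3919), jump to mode 3
Mode 3: flow for 0.9615 to horizon, guard not reached → x = (-6.0016)

1 1.4986 0->1
2 2.1893 1->3
final: 3 -6.0016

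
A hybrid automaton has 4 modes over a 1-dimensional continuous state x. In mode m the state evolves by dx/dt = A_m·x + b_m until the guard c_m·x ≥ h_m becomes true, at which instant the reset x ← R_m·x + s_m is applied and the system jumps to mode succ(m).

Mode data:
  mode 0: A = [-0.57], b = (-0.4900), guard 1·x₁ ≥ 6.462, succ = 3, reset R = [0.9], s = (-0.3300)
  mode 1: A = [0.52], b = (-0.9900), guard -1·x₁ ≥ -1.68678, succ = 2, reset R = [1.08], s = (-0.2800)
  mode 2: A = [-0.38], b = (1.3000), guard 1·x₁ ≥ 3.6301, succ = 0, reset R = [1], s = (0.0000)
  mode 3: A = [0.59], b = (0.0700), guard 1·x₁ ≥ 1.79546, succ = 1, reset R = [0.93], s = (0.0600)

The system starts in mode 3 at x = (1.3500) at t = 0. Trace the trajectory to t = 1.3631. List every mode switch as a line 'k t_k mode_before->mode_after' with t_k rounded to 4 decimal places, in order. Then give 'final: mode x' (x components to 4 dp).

1 0.4490 3->1
2 0.8735 1->2
final: 2 1.8608

Mode 3: guard c·x = 1.7955 hit at Δt = 0.4490 (t = 0.4490), x⁻ = (1.7955) → reset → x⁺ = (1.7298), jump to mode 1
Mode 1: guard c·x = -1.6868 hit at Δt = 0.4245 (t = 0.8735), x⁻ = (1.6868) → reset → x⁺ = (1.5417), jump to mode 2
Mode 2: flow for 0.4896 to horizon, guard not reached → x = (1.8608)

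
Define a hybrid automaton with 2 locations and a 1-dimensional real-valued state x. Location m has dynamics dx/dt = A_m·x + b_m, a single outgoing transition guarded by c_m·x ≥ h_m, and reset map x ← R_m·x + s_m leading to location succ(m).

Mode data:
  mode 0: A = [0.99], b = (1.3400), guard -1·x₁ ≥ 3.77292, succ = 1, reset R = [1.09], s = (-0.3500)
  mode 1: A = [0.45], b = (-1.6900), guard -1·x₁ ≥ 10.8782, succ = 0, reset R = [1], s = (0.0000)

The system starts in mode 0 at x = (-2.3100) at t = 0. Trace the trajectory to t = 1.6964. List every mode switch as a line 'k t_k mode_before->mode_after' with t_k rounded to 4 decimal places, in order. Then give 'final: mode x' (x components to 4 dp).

Mode 0: guard c·x = 3.7729 hit at Δt = 0.9374 (t = 0.9374), x⁻ = (-3.7729) → reset → x⁺ = (-4.4625), jump to mode 1
Mode 1: flow for 0.7590 to horizon, guard not reached → x = (-7.8083)

1 0.9374 0->1
final: 1 -7.8083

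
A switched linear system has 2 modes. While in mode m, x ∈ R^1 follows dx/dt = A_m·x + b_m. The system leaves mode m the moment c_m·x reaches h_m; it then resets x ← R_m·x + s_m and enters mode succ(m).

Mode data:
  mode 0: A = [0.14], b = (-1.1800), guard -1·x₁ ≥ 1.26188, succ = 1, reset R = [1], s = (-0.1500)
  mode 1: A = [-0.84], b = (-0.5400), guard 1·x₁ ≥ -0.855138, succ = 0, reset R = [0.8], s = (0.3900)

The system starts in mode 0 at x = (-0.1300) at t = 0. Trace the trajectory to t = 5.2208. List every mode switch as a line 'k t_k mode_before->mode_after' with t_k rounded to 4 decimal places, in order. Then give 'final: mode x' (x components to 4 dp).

Mode 0: guard c·x = 1.2619 hit at Δt = 0.8872 (t = 0.8872), x⁻ = (-1.2619) → reset → x⁺ = (-1.4119), jump to mode 1
Mode 1: guard c·x = -0.8551 hit at Δt = 1.5324 (t = 2.4196), x⁻ = (-0.8551) → reset → x⁺ = (-0.2941), jump to mode 0
Mode 0: guard c·x = 1.2619 hit at Δt = 0.7515 (t = 3.1711), x⁻ = (-1.2619) → reset → x⁺ = (-1.4119), jump to mode 1
Mode 1: guard c·x = -0.8551 hit at Δt = 1.5324 (t = 4.7035), x⁻ = (-0.8551) → reset → x⁺ = (-0.2941), jump to mode 0
Mode 0: flow for 0.5173 to horizon, guard not reached → x = (-0.9492)

1 0.8872 0->1
2 2.4196 1->0
3 3.1711 0->1
4 4.7035 1->0
final: 0 -0.9492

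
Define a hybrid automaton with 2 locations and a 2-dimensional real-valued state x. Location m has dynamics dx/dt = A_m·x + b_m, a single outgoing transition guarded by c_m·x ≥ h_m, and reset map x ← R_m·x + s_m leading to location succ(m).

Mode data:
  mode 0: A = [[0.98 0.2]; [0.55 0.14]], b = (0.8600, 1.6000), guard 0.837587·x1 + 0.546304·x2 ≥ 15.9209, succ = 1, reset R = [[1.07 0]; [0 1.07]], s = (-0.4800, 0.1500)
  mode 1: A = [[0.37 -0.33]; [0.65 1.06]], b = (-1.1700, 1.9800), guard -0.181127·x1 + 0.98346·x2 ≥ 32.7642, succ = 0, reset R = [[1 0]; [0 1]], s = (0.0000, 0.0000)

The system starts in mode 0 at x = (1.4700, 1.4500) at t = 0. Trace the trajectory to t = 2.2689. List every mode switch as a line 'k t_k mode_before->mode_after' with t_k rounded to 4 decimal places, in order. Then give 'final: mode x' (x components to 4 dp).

1 1.5596 0->1
final: 1 10.7321 33.0199

Mode 0: guard c·x = 15.9209 hit at Δt = 1.5596 (t = 1.5596), x⁻ = (12.6878, 9.6901) → reset → x⁺ = (13.0960, 10.5184), jump to mode 1
Mode 1: flow for 0.7093 to horizon, guard not reached → x = (10.7321, 33.0199)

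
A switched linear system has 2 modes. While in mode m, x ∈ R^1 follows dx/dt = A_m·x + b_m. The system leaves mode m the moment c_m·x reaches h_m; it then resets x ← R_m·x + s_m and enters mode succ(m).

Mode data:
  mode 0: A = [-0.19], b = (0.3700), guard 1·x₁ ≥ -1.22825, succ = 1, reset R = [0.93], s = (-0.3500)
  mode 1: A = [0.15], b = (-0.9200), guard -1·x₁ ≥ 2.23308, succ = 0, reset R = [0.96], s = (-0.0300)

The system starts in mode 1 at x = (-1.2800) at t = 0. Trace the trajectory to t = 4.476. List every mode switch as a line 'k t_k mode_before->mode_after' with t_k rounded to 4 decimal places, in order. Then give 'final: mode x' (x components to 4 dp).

Mode 1: guard c·x = 2.2331 hit at Δt = 0.8063 (t = 0.8063), x⁻ = (-2.2331) → reset → x⁺ = (-2.1738), jump to mode 0
Mode 0: guard c·x = -1.2283 hit at Δt = 1.3717 (t = 2.1780), x⁻ = (-1.2283) → reset → x⁺ = (-1.4923), jump to mode 1
Mode 1: guard c·x = 2.2331 hit at Δt = 0.6181 (t = 2.7961), x⁻ = (-2.2331) → reset → x⁺ = (-2.1738), jump to mode 0
Mode 0: guard c·x = -1.2283 hit at Δt = 1.3717 (t = 4.1678), x⁻ = (-1.2283) → reset → x⁺ = (-1.4923), jump to mode 1
Mode 1: flow for 0.3082 to horizon, guard not reached → x = (-1.8531)

1 0.8063 1->0
2 2.1780 0->1
3 2.7961 1->0
4 4.1678 0->1
final: 1 -1.8531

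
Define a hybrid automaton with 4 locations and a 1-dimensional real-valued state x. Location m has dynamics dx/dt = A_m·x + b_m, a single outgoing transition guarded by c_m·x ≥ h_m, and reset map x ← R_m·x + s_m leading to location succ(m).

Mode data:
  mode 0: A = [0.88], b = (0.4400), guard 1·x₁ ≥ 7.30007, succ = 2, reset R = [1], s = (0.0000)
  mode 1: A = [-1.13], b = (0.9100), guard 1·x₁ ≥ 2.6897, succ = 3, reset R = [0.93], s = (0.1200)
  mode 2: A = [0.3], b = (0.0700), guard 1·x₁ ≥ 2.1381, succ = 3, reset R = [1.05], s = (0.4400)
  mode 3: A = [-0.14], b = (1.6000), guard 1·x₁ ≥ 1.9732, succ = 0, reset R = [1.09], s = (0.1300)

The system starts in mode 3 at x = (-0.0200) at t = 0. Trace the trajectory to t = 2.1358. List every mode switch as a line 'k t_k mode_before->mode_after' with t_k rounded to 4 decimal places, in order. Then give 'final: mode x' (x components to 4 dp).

1 1.3663 3->0
final: 0 4.9734

Mode 3: guard c·x = 1.9732 hit at Δt = 1.3663 (t = 1.3663), x⁻ = (1.9732) → reset → x⁺ = (2.2808), jump to mode 0
Mode 0: flow for 0.7695 to horizon, guard not reached → x = (4.9734)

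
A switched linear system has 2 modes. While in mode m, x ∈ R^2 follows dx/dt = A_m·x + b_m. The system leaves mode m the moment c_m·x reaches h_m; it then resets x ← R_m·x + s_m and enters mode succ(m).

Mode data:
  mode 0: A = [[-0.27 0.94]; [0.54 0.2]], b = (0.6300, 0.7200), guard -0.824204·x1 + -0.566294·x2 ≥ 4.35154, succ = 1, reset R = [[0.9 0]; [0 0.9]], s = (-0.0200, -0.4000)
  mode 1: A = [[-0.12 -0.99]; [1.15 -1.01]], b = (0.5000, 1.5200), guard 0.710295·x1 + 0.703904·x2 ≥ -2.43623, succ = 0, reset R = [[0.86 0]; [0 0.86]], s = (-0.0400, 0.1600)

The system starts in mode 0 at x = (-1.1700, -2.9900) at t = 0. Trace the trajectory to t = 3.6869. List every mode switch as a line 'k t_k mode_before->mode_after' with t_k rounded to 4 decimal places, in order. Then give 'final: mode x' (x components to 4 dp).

Mode 0: guard c·x = 4.3515 hit at Δt = 0.7807 (t = 0.7807), x⁻ = (-2.7016, -3.7522) → reset → x⁺ = (-2.4515, -3.7770), jump to mode 1
Mode 1: guard c·x = -2.4362 hit at Δt = 0.4102 (t = 1.1909), x⁻ = (-0.8663, -2.5868) → reset → x⁺ = (-0.7850, -2.0647), jump to mode 0
Mode 0: guard c·x = 4.3515 hit at Δt = 1.7454 (t = 2.9363), x⁻ = (-2.9660, -3.3674) → reset → x⁺ = (-2.6894, -3.4307), jump to mode 1
Mode 1: guard c·x = -2.4362 hit at Δt = 0.4453 (t = 3.3816), x⁻ = (-1.0759, -2.3754) → reset → x⁺ = (-0.9653, -1.8828), jump to mode 0
Mode 0: flow for 0.3053 to horizon, guard not reached → x = (-1.2327, -1.9613)

1 0.7807 0->1
2 1.1909 1->0
3 2.9363 0->1
4 3.3816 1->0
final: 0 -1.2327 -1.9613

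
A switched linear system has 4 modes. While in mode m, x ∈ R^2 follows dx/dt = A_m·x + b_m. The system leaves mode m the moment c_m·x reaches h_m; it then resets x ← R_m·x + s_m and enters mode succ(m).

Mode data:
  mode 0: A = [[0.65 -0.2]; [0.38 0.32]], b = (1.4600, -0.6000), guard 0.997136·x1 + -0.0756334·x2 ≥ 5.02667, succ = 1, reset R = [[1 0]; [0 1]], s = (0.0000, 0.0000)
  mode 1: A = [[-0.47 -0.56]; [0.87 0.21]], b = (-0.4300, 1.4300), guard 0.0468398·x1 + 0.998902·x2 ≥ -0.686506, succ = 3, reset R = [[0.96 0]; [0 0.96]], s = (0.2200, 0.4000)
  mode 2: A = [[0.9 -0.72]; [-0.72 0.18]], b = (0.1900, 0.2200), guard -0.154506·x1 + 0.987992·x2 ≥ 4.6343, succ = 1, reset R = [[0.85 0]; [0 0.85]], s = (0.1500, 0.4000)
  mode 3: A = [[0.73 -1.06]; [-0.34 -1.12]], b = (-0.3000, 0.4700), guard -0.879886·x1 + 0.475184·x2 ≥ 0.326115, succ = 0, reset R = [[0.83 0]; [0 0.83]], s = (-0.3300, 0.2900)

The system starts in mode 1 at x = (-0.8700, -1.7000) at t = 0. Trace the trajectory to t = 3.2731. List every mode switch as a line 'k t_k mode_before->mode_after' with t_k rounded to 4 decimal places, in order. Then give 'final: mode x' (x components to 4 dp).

Mode 1: guard c·x = -0.6865 hit at Δt = 1.3212 (t = 1.3212), x⁻ = (-0.2178, -0.6770) → reset → x⁺ = (0.0109, -0.2500), jump to mode 3
Mode 3: guard c·x = 0.3261 hit at Δt = 0.8216 (t = 2.1428), x⁻ = (-0.2772, 0.1731) → reset → x⁺ = (-0.5600, 0.4337), jump to mode 0
Mode 0: flow for 1.1303 to horizon, guard not reached → x = (1.2195, -0.1125)

1 1.3212 1->3
2 2.1428 3->0
final: 0 1.2195 -0.1125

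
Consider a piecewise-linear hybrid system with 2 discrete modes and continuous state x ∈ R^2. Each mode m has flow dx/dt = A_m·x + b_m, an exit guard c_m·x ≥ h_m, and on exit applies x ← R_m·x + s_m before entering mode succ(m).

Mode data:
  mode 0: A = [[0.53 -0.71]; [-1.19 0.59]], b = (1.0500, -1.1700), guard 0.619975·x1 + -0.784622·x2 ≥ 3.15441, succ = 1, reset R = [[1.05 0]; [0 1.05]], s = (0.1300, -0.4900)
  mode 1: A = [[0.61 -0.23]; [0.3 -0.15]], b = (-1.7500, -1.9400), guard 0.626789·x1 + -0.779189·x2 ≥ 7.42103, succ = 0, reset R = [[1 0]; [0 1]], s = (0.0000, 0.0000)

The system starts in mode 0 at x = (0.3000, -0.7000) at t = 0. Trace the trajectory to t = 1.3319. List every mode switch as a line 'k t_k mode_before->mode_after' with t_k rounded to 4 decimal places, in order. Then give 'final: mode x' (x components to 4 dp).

Mode 0: guard c·x = 3.1544 hit at Δt = 0.5850 (t = 0.5850), x⁻ = (1.8338, -2.5713) → reset → x⁺ = (2.0555, -3.1898), jump to mode 1
Mode 1: flow for 0.7469 to horizon, guard not reached → x = (2.3399, -3.7601)

1 0.5850 0->1
final: 1 2.3399 -3.7601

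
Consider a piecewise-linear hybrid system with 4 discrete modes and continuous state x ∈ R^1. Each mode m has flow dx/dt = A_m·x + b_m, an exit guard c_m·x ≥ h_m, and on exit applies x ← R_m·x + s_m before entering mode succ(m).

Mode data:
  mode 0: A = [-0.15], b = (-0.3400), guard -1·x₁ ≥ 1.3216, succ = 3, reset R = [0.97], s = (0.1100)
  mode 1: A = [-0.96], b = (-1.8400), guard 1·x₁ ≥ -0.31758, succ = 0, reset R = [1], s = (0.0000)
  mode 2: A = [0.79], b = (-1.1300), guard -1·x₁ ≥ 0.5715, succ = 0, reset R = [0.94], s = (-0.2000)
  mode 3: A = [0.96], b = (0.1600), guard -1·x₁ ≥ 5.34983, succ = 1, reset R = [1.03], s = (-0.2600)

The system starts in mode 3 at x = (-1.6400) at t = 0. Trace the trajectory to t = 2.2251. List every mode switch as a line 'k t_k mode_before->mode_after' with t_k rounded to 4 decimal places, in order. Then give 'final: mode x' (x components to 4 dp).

1 1.3103 3->1
final: 1 -3.5180

Mode 3: guard c·x = 5.3498 hit at Δt = 1.3103 (t = 1.3103), x⁻ = (-5.3498) → reset → x⁺ = (-5.7703), jump to mode 1
Mode 1: flow for 0.9148 to horizon, guard not reached → x = (-3.5180)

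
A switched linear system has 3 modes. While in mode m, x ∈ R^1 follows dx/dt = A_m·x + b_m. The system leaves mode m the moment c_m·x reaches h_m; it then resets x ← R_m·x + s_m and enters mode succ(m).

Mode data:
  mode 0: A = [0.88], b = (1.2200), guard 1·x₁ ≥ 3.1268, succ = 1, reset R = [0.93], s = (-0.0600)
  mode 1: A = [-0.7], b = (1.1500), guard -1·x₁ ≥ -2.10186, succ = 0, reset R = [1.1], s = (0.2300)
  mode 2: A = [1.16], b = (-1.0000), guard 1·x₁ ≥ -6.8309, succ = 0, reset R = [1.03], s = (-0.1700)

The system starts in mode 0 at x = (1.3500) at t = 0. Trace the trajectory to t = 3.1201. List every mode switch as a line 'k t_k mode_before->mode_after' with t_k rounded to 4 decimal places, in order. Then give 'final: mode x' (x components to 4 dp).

Mode 0: guard c·x = 3.1268 hit at Δt = 0.5686 (t = 0.5686), x⁻ = (3.1268) → reset → x⁺ = (2.8479), jump to mode 1
Mode 1: guard c·x = -2.1019 hit at Δt = 1.3789 (t = 1.9475), x⁻ = (2.1019) → reset → x⁺ = (2.5420), jump to mode 0
Mode 0: guard c·x = 3.1268 hit at Δt = 0.1577 (t = 2.1052), x⁻ = (3.1268) → reset → x⁺ = (2.8479), jump to mode 1
Mode 1: flow for 1.0149 to horizon, guard not reached → x = (2.2351)

1 0.5686 0->1
2 1.9475 1->0
3 2.1052 0->1
final: 1 2.2351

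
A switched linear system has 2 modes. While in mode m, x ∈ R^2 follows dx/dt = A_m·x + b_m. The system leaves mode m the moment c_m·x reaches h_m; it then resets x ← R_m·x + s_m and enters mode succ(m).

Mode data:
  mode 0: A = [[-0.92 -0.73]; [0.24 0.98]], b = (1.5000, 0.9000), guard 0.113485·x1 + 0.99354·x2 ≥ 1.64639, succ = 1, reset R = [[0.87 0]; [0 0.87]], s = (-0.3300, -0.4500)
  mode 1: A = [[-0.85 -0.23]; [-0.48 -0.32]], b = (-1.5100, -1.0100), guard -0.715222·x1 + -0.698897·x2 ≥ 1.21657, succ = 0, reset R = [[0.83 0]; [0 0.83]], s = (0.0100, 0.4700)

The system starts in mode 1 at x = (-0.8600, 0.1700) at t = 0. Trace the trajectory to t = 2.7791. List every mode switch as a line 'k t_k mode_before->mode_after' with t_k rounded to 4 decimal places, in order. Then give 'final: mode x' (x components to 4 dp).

1 1.1533 1->0
2 2.0517 0->1
final: 1 -1.0726 0.3672

Mode 1: guard c·x = 1.2166 hit at Δt = 1.1533 (t = 1.1533), x⁻ = (-1.4090, -0.2988) → reset → x⁺ = (-1.1595, 0.2220), jump to mode 0
Mode 0: guard c·x = 1.6464 hit at Δt = 0.8984 (t = 2.0517), x⁻ = (0.0024, 1.6568) → reset → x⁺ = (-0.3279, 0.9914), jump to mode 1
Mode 1: flow for 0.7274 to horizon, guard not reached → x = (-1.0726, 0.3672)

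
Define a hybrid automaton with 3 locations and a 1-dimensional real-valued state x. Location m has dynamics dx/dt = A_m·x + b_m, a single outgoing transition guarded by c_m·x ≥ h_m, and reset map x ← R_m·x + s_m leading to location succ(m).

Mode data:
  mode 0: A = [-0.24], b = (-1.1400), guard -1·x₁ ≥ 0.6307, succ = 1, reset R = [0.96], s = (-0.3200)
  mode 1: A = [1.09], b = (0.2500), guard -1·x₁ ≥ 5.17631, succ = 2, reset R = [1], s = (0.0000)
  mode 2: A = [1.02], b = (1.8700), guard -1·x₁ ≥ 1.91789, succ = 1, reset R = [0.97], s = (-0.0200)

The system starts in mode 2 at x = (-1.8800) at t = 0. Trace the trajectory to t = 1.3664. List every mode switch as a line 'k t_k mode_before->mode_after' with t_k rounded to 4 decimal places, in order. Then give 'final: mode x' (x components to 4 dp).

1 0.5827 2->1
final: 1 -4.1083

Mode 2: guard c·x = 1.9179 hit at Δt = 0.5827 (t = 0.5827), x⁻ = (-1.9179) → reset → x⁺ = (-1.8804), jump to mode 1
Mode 1: flow for 0.7837 to horizon, guard not reached → x = (-4.1083)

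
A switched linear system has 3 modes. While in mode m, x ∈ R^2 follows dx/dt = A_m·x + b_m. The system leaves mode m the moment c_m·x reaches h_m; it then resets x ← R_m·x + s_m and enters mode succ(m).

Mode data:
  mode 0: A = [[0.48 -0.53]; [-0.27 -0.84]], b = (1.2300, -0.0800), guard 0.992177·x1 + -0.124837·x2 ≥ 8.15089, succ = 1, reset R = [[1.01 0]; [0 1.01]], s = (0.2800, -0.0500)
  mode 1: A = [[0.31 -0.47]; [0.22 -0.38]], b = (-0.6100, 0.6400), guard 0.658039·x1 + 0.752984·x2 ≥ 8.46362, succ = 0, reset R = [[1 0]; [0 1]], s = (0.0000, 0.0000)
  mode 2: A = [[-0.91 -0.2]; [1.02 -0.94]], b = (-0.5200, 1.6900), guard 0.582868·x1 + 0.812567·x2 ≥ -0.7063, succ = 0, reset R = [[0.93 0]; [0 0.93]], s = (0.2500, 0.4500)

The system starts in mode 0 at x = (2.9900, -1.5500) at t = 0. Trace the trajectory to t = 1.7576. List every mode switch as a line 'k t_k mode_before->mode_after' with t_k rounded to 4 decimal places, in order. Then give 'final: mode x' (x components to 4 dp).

Mode 0: guard c·x = 8.1509 hit at Δt = 1.0925 (t = 1.0925), x⁻ = (7.9930, -1.7654) → reset → x⁺ = (8.3530, -1.8330), jump to mode 1
Mode 1: flow for 0.6651 to horizon, guard not reached → x = (10.1113, 0.1537)

1 1.0925 0->1
final: 1 10.1113 0.1537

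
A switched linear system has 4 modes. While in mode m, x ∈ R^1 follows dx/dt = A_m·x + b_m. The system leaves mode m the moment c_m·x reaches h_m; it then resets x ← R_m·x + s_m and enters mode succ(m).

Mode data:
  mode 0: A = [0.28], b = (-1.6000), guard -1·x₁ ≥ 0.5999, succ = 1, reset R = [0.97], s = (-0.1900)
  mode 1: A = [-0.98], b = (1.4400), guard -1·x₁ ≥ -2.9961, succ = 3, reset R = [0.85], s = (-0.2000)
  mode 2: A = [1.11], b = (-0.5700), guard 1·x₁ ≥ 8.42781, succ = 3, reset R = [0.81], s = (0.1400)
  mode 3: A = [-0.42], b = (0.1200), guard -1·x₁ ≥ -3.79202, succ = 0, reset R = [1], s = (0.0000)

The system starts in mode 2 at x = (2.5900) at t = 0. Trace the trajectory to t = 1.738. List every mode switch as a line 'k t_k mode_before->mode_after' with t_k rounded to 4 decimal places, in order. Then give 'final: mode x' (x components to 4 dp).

1 1.2054 2->3
final: 3 5.6274

Mode 2: guard c·x = 8.4278 hit at Δt = 1.2054 (t = 1.2054), x⁻ = (8.4278) → reset → x⁺ = (6.9665), jump to mode 3
Mode 3: flow for 0.5326 to horizon, guard not reached → x = (5.6274)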